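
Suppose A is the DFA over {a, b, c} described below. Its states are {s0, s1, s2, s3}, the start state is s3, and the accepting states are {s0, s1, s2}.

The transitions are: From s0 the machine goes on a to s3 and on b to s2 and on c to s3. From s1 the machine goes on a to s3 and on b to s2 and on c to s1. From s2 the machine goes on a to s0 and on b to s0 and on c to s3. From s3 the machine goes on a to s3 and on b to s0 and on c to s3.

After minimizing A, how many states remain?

Reachable states from the start: {s0,s2,s3}. Unreachable: {s1} — drop them.
Initial partition by acceptance: {s0,s2} | {s3}.
Split {s0,s2} by δ(·,a) → {s0} and {s2}.
Stable partition: {s0} | {s3} | {s2} — 3 equivalence classes.

3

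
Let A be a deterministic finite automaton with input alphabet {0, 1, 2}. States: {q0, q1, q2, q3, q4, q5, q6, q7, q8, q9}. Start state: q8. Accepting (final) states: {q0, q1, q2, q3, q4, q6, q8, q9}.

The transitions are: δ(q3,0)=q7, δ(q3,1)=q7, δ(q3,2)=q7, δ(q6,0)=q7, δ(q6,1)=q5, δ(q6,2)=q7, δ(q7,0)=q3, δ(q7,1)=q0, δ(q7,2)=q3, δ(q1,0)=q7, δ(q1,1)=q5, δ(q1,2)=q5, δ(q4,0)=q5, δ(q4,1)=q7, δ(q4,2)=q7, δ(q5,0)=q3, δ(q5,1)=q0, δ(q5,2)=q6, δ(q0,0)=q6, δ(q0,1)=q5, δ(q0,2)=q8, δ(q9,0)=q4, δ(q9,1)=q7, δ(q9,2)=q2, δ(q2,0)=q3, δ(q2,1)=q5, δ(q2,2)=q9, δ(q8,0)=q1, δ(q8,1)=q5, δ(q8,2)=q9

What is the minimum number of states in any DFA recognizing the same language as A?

All states are reachable from the start state.
P0 = {q0,q1,q2,q3,q4,q6,q8,q9} | {q5,q7}.
Split {q0,q1,q2,q3,q4,q6,q8,q9} by δ(·,0) → {q0,q2,q8,q9} and {q1,q3,q4,q6}.
Stable partition: {q0,q2,q8,q9} | {q5,q7} | {q1,q3,q4,q6} — 3 equivalence classes.

3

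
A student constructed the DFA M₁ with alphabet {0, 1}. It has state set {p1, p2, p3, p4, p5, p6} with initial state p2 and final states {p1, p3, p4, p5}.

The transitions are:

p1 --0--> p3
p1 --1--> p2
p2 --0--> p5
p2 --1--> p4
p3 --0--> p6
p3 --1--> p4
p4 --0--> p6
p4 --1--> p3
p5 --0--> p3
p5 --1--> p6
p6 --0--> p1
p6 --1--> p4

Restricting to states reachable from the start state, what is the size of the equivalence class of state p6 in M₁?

All states are reachable from the start state.
Start with accepting vs non-accepting: {p1,p3,p4,p5} | {p2,p6}.
On input 0, block {p1,p3,p4,p5} splits into {p1,p5} and {p3,p4}.
The partition is now stable with 3 blocks: {p1,p5} | {p2,p6} | {p3,p4}.
State p6 belongs to the block {p2,p6}, which has 2 states.

2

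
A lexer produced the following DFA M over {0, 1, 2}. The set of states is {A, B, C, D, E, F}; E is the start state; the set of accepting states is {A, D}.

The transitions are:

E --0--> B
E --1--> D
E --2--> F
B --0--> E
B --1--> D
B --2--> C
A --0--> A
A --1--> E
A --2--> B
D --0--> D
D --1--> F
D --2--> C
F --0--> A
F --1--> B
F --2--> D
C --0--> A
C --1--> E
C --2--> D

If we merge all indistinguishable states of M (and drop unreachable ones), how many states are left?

Start with accepting vs non-accepting: {A,D} | {B,C,E,F}.
Refine {B,C,E,F} on symbol 0: members go to different blocks, giving {B,E} and {C,F}.
On input 1, block {A,D} splits into {A} and {D}.
The partition is now stable with 4 blocks: {A} | {B,E} | {C,F} | {D}.

4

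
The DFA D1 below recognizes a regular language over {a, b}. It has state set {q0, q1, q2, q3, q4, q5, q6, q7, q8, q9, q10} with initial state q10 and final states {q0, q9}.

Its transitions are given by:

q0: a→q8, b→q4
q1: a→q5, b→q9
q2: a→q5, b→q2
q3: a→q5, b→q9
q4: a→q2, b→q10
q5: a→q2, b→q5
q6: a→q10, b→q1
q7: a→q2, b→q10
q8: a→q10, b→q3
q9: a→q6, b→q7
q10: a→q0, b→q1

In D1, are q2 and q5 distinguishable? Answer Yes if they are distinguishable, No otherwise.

No

All states are reachable from the start state.
Start with accepting vs non-accepting: {q0,q9} | {q1,q2,q3,q4,q5,q6,q7,q8,q10}.
Split {q1,q2,q3,q4,q5,q6,q7,q8,q10} by δ(·,a) → {q1,q2,q3,q4,q5,q6,q7,q8} and {q10}.
Split {q1,q2,q3,q4,q5,q6,q7,q8} by δ(·,a) → {q1,q2,q3,q4,q5,q7} and {q6,q8}.
Refine {q1,q2,q3,q4,q5,q7} on symbol b: members go to different blocks, giving {q1,q3} and {q2,q5} and {q4,q7}.
The partition is now stable with 6 blocks: {q0,q9} | {q1,q3} | {q10} | {q6,q8} | {q2,q5} | {q4,q7}.
q2 and q5 lie in the same block of the stable partition, so they are equivalent — no string distinguishes them.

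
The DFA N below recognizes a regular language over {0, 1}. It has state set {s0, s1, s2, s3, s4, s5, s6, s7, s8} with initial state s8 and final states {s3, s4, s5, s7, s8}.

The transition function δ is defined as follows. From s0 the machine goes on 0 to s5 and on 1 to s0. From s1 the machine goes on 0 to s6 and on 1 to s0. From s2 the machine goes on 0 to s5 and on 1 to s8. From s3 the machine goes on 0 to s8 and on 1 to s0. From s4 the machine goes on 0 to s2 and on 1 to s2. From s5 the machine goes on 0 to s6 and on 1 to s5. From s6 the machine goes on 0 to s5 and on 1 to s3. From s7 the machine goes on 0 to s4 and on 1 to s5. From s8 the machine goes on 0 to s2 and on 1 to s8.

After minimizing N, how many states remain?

States {s1,s4,s7} cannot be reached from the start state, so discard them.
Initial partition by acceptance: {s3,s5,s8} | {s0,s2,s6}.
Refine {s3,s5,s8} on symbol 0: members go to different blocks, giving {s5,s8} and {s3}.
On input 1, block {s0,s2,s6} splits into {s0} and {s2} and {s6}.
Refine {s5,s8} on symbol 0: members go to different blocks, giving {s5} and {s8}.
No further refinement is possible. Final partition (6 blocks): {s5} | {s0} | {s3} | {s2} | {s6} | {s8}.

6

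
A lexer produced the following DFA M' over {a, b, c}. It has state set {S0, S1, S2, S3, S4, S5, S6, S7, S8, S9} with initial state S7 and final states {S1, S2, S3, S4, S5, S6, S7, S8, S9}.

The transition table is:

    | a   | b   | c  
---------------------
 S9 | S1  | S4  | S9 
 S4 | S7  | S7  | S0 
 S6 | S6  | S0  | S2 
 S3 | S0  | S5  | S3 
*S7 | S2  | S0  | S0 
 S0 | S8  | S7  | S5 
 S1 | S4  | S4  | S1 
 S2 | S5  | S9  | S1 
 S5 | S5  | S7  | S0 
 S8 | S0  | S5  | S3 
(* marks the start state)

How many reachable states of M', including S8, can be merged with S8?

2

Reachable states from the start: {S0,S1,S2,S3,S4,S5,S7,S8,S9}. Unreachable: {S6} — drop them.
Start with accepting vs non-accepting: {S1,S2,S3,S4,S5,S7,S8,S9} | {S0}.
On input a, block {S1,S2,S3,S4,S5,S7,S8,S9} splits into {S1,S2,S4,S5,S7,S9} and {S3,S8}.
Refine {S1,S2,S4,S5,S7,S9} on symbol b: members go to different blocks, giving {S1,S2,S4,S5,S9} and {S7}.
On input a, block {S1,S2,S4,S5,S9} splits into {S1,S2,S5,S9} and {S4}.
Refine {S1,S2,S5,S9} on symbol a: members go to different blocks, giving {S2,S5,S9} and {S1}.
On input a, block {S2,S5,S9} splits into {S2,S5} and {S9}.
Split {S2,S5} by δ(·,b) → {S2} and {S5}.
No further refinement is possible. Final partition (8 blocks): {S2} | {S0} | {S3,S8} | {S7} | {S4} | {S1} | {S9} | {S5}.
The equivalence class containing S8 is {S3,S8}, of size 2.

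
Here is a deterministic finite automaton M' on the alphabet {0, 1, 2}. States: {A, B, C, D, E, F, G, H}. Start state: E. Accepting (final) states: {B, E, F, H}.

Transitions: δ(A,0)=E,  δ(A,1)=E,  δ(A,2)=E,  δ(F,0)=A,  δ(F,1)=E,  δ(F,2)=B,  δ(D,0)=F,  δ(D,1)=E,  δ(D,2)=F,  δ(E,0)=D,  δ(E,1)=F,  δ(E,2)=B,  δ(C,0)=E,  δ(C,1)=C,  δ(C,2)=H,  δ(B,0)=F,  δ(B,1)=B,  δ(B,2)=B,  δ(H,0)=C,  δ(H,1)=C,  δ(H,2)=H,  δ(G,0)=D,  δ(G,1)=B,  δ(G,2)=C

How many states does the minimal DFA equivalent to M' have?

Reachable states from the start: {A,B,D,E,F}. Unreachable: {C,G,H} — drop them.
Initial partition by acceptance: {B,E,F} | {A,D}.
On input 0, block {B,E,F} splits into {E,F} and {B}.
Stable partition: {E,F} | {A,D} | {B} — 3 equivalence classes.

3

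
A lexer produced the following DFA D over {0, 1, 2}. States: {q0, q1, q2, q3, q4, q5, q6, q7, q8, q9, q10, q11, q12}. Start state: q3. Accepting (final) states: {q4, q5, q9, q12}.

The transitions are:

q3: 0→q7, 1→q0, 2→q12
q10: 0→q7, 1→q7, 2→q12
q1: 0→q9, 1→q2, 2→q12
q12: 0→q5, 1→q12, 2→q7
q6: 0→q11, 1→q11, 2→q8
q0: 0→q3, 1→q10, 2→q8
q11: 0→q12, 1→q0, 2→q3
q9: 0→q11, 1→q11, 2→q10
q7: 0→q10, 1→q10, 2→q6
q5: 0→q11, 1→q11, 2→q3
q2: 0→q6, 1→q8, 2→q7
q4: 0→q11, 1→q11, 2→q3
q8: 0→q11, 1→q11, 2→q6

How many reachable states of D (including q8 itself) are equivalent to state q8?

2

First remove the unreachable states {q1,q2,q4,q9}; 9 states remain.
P0 = {q5,q12} | {q0,q3,q6,q7,q8,q10,q11}.
Split {q5,q12} by δ(·,0) → {q5} and {q12}.
Refine {q0,q3,q6,q7,q8,q10,q11} on symbol 0: members go to different blocks, giving {q0,q3,q6,q7,q8,q10} and {q11}.
On input 0, block {q0,q3,q6,q7,q8,q10} splits into {q0,q3,q7,q10} and {q6,q8}.
Refine {q0,q3,q7,q10} on symbol 2: members go to different blocks, giving {q0,q7} and {q3,q10}.
Stable partition: {q5} | {q0,q7} | {q12} | {q11} | {q6,q8} | {q3,q10} — 6 equivalence classes.
The equivalence class containing q8 is {q6,q8}, of size 2.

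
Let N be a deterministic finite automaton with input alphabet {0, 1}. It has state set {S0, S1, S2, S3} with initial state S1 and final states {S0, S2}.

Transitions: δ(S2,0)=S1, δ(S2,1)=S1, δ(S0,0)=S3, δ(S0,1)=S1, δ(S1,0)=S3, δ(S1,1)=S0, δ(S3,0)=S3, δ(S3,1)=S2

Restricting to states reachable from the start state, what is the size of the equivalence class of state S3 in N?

2

All states are reachable from the start state.
Start with accepting vs non-accepting: {S0,S2} | {S1,S3}.
Stable partition: {S0,S2} | {S1,S3} — 2 equivalence classes.
State S3 belongs to the block {S1,S3}, which has 2 states.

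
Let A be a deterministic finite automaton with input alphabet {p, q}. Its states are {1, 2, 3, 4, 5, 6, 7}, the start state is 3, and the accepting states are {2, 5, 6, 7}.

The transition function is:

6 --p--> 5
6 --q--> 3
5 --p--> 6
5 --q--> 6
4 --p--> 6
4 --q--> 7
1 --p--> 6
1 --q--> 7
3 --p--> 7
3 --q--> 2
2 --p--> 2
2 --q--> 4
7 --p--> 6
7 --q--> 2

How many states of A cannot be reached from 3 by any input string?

No path from 3 leads to 1; the other 6 states are all reachable.

1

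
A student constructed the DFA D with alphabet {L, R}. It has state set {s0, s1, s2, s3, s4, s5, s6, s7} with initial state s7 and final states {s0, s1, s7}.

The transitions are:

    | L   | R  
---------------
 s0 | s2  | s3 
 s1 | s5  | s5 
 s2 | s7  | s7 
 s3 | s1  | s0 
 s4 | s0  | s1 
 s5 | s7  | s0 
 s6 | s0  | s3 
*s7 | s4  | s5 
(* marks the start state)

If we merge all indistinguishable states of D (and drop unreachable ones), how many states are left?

2

First remove the unreachable states {s6}; 7 states remain.
P0 = {s0,s1,s7} | {s2,s3,s4,s5}.
No further refinement is possible. Final partition (2 blocks): {s0,s1,s7} | {s2,s3,s4,s5}.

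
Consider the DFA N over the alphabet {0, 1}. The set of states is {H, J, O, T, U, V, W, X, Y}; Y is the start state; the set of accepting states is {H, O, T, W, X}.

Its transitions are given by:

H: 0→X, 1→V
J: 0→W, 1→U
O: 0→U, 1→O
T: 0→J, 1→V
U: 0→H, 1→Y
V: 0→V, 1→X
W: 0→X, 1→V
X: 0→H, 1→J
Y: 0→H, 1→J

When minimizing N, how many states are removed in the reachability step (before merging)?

2

BFS from Y reaches {H, J, U, V, W, X, Y}; the 2 state(s) O, T are never visited.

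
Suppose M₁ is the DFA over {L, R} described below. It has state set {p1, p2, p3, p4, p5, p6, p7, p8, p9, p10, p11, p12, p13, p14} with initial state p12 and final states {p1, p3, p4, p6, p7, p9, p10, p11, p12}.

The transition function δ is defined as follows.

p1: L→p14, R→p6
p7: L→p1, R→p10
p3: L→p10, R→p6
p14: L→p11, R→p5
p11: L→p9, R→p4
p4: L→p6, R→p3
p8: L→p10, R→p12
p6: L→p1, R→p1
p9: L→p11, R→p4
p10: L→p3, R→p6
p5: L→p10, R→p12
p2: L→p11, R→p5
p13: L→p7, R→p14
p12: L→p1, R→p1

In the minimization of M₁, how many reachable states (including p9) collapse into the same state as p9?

Reachable states from the start: {p1,p3,p4,p5,p6,p9,p10,p11,p12,p14}. Unreachable: {p2,p7,p8,p13} — drop them.
Initial partition by acceptance: {p1,p3,p4,p6,p9,p10,p11,p12} | {p5,p14}.
Refine {p1,p3,p4,p6,p9,p10,p11,p12} on symbol L: members go to different blocks, giving {p3,p4,p6,p9,p10,p11,p12} and {p1}.
On input L, block {p3,p4,p6,p9,p10,p11,p12} splits into {p3,p4,p9,p10,p11} and {p6,p12}.
Refine {p3,p4,p9,p10,p11} on symbol L: members go to different blocks, giving {p3,p9,p10,p11} and {p4}.
Split {p3,p9,p10,p11} by δ(·,R) → {p3,p10} and {p9,p11}.
On input L, block {p5,p14} splits into {p5} and {p14}.
Stable partition: {p3,p10} | {p5} | {p1} | {p6,p12} | {p4} | {p9,p11} | {p14} — 7 equivalence classes.
The equivalence class containing p9 is {p9,p11}, of size 2.

2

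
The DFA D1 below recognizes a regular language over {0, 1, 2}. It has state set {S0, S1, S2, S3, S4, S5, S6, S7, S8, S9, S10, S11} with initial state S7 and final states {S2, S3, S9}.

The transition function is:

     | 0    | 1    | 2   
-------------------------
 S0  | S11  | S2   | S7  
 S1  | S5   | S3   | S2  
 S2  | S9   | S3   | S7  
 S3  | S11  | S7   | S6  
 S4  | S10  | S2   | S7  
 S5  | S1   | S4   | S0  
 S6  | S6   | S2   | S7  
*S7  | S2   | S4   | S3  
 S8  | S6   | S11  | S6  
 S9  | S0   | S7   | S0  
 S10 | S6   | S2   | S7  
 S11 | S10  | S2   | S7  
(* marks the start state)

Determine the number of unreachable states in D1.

3

Starting at S7 and following transitions, the reachable set is {S0, S2, S3, S4, S6, S7, S9, S10, S11}. That leaves S1, S5, S8 unreachable — 3 in total.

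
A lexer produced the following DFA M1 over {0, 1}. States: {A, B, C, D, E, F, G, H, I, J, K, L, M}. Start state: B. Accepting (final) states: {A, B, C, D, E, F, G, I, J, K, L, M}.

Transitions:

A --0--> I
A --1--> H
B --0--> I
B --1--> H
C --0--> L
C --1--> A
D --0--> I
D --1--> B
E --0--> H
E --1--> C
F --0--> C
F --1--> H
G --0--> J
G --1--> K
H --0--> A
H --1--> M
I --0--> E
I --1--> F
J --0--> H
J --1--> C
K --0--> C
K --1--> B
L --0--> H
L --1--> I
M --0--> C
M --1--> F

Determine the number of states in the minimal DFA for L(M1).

First remove the unreachable states {D,G,J,K}; 9 states remain.
Initial partition by acceptance: {A,B,C,E,F,I,L,M} | {H}.
Split {A,B,C,E,F,I,L,M} by δ(·,0) → {A,B,C,F,I,M} and {E,L}.
On input 0, block {A,B,C,F,I,M} splits into {A,B,F,M} and {C,I}.
On input 1, block {A,B,F,M} splits into {A,B,F} and {M}.
The partition is now stable with 5 blocks: {A,B,F} | {H} | {E,L} | {C,I} | {M}.

5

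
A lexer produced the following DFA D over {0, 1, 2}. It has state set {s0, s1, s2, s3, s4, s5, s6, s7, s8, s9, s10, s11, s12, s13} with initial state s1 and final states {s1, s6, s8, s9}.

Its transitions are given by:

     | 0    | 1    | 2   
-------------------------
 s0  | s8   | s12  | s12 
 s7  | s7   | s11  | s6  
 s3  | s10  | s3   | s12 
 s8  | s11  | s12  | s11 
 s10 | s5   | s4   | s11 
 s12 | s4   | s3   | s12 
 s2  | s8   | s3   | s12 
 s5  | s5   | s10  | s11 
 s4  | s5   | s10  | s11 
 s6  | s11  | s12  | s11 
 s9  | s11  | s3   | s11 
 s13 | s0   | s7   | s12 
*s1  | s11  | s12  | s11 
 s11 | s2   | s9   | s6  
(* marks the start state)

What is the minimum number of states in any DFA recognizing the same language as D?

5

States {s0,s7,s13} cannot be reached from the start state, so discard them.
P0 = {s1,s6,s8,s9} | {s2,s3,s4,s5,s10,s11,s12}.
On input 0, block {s2,s3,s4,s5,s10,s11,s12} splits into {s3,s4,s5,s10,s11,s12} and {s2}.
On input 0, block {s3,s4,s5,s10,s11,s12} splits into {s3,s4,s5,s10,s12} and {s11}.
Split {s3,s4,s5,s10,s12} by δ(·,2) → {s4,s5,s10} and {s3,s12}.
The partition is now stable with 5 blocks: {s1,s6,s8,s9} | {s4,s5,s10} | {s2} | {s11} | {s3,s12}.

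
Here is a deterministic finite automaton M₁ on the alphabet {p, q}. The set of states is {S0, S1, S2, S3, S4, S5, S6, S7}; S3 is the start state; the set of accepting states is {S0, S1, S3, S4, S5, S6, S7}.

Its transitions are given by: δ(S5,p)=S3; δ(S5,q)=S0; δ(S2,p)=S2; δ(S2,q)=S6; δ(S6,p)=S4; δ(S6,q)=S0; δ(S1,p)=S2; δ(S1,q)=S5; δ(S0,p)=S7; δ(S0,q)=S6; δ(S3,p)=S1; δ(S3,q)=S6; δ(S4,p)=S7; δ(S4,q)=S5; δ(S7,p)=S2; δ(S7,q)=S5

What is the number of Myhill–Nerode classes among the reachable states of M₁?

4

P0 = {S0,S1,S3,S4,S5,S6,S7} | {S2}.
Split {S0,S1,S3,S4,S5,S6,S7} by δ(·,p) → {S0,S3,S4,S5,S6} and {S1,S7}.
Refine {S0,S3,S4,S5,S6} on symbol p: members go to different blocks, giving {S0,S3,S4} and {S5,S6}.
Stable partition: {S0,S3,S4} | {S2} | {S1,S7} | {S5,S6} — 4 equivalence classes.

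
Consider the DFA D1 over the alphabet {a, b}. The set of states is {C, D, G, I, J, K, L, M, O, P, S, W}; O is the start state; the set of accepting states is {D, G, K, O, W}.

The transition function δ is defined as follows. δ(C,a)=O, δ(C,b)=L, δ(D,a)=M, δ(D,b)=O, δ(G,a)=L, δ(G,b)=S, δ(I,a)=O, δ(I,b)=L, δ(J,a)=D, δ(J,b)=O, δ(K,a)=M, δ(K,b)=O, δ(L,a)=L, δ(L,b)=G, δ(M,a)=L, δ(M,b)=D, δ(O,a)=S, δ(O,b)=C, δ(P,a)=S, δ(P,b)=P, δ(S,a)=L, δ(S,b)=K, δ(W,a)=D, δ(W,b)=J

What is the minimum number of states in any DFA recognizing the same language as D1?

Reachable states from the start: {C,D,G,K,L,M,O,S}. Unreachable: {I,J,P,W} — drop them.
Initial partition by acceptance: {D,G,K,O} | {C,L,M,S}.
Refine {D,G,K,O} on symbol b: members go to different blocks, giving {G,O} and {D,K}.
On input a, block {C,L,M,S} splits into {L,M,S} and {C}.
Refine {G,O} on symbol b: members go to different blocks, giving {O} and {G}.
Refine {L,M,S} on symbol b: members go to different blocks, giving {M,S} and {L}.
Stable partition: {O} | {M,S} | {D,K} | {C} | {G} | {L} — 6 equivalence classes.

6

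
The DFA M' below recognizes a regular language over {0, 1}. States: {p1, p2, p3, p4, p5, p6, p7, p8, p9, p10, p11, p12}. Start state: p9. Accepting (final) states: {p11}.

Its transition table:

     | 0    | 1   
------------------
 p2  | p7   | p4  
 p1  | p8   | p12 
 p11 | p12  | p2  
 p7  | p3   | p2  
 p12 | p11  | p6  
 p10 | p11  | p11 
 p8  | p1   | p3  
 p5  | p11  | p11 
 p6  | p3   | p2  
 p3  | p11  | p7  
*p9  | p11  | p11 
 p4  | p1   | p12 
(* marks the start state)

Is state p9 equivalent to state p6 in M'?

No

First remove the unreachable states {p5,p10}; 10 states remain.
Start with accepting vs non-accepting: {p11} | {p1,p2,p3,p4,p6,p7,p8,p9,p12}.
Split {p1,p2,p3,p4,p6,p7,p8,p9,p12} by δ(·,0) → {p1,p2,p4,p6,p7,p8} and {p3,p9,p12}.
Refine {p1,p2,p4,p6,p7,p8} on symbol 0: members go to different blocks, giving {p1,p2,p4,p8} and {p6,p7}.
On input 0, block {p1,p2,p4,p8} splits into {p1,p4,p8} and {p2}.
On input 1, block {p3,p9,p12} splits into {p3,p12} and {p9}.
No further refinement is possible. Final partition (6 blocks): {p11} | {p1,p4,p8} | {p3,p12} | {p6,p7} | {p2} | {p9}.
p9 and p6 end up in different blocks, so they are distinguishable. For instance, the string '0' is accepted from only p9.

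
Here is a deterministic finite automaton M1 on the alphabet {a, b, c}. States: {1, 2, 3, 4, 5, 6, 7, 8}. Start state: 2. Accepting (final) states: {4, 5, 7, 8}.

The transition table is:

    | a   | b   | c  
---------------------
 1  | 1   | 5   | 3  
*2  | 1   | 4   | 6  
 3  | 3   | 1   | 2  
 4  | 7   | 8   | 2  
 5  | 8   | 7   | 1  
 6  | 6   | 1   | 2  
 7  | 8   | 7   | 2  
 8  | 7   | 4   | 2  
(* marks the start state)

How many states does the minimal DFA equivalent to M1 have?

3

Every state is reachable, so we keep all 8.
Start with accepting vs non-accepting: {4,5,7,8} | {1,2,3,6}.
Split {1,2,3,6} by δ(·,b) → {1,2} and {3,6}.
Stable partition: {4,5,7,8} | {1,2} | {3,6} — 3 equivalence classes.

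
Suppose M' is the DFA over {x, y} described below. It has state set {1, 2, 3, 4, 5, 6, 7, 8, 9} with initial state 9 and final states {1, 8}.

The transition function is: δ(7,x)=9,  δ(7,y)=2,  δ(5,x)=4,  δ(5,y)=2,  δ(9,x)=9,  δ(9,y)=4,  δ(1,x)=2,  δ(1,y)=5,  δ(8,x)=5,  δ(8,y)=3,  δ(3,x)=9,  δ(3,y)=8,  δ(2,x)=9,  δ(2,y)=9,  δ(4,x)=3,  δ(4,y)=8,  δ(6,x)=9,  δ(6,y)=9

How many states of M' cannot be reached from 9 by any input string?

3

BFS from 9 reaches {2, 3, 4, 5, 8, 9}; the 3 state(s) 1, 6, 7 are never visited.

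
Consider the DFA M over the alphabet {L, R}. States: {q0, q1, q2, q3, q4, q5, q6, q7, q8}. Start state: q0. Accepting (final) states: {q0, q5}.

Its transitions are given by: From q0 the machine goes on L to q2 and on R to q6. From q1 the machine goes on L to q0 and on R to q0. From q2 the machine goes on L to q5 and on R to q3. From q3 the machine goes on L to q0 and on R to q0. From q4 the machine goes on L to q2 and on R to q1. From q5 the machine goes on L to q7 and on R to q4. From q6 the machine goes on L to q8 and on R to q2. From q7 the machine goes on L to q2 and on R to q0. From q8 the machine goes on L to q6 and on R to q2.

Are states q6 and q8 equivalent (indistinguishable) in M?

Yes

Start with accepting vs non-accepting: {q0,q5} | {q1,q2,q3,q4,q6,q7,q8}.
Split {q1,q2,q3,q4,q6,q7,q8} by δ(·,L) → {q4,q6,q7,q8} and {q1,q2,q3}.
On input L, block {q0,q5} splits into {q0} and {q5}.
Split {q4,q6,q7,q8} by δ(·,L) → {q4,q7} and {q6,q8}.
Refine {q4,q7} on symbol R: members go to different blocks, giving {q4} and {q7}.
On input L, block {q1,q2,q3} splits into {q1,q3} and {q2}.
No further refinement is possible. Final partition (7 blocks): {q0} | {q4} | {q1,q3} | {q5} | {q6,q8} | {q7} | {q2}.
q6 and q8 lie in the same block of the stable partition, so they are equivalent — no string distinguishes them.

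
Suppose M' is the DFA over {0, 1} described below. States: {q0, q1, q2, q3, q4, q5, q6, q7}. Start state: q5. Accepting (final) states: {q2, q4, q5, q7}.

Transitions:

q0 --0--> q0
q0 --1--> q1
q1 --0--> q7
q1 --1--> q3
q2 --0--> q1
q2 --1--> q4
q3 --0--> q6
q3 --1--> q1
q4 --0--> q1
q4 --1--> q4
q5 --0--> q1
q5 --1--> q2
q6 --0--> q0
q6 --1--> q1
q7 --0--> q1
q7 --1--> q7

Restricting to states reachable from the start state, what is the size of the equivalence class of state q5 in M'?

All states are reachable from the start state.
Initial partition by acceptance: {q2,q4,q5,q7} | {q0,q1,q3,q6}.
Split {q0,q1,q3,q6} by δ(·,0) → {q0,q3,q6} and {q1}.
No further refinement is possible. Final partition (3 blocks): {q2,q4,q5,q7} | {q0,q3,q6} | {q1}.
The equivalence class containing q5 is {q2,q4,q5,q7}, of size 4.

4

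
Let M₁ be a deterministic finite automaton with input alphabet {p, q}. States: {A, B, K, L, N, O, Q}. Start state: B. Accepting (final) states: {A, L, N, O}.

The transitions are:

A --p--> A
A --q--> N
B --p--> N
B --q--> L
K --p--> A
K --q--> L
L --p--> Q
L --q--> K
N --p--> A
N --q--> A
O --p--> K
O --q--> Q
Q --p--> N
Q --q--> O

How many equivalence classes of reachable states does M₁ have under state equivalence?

3

All states are reachable from the start state.
P0 = {A,L,N,O} | {B,K,Q}.
Refine {A,L,N,O} on symbol p: members go to different blocks, giving {L,O} and {A,N}.
The partition is now stable with 3 blocks: {L,O} | {B,K,Q} | {A,N}.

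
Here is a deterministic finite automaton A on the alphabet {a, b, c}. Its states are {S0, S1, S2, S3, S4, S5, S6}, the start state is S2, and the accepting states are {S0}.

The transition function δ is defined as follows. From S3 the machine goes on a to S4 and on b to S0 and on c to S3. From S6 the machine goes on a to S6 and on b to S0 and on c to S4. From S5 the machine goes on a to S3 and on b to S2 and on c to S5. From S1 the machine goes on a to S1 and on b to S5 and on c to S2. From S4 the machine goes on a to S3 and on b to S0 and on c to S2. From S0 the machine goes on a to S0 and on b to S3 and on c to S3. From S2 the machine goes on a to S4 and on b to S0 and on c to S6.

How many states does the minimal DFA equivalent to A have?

First remove the unreachable states {S1,S5}; 5 states remain.
P0 = {S0} | {S2,S3,S4,S6}.
No further refinement is possible. Final partition (2 blocks): {S0} | {S2,S3,S4,S6}.

2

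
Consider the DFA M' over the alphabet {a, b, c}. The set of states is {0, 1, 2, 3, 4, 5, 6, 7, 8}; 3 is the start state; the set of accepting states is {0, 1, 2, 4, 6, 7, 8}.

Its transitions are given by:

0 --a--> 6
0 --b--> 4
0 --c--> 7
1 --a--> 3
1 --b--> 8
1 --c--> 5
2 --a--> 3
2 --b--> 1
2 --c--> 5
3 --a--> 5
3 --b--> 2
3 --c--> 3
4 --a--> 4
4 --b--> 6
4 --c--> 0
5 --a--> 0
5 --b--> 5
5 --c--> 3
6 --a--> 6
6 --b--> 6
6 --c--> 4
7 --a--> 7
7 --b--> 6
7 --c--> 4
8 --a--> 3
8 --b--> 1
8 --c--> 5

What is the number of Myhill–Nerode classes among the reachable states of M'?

Start with accepting vs non-accepting: {0,1,2,4,6,7,8} | {3,5}.
Refine {0,1,2,4,6,7,8} on symbol a: members go to different blocks, giving {0,4,6,7} and {1,2,8}.
Refine {3,5} on symbol a: members go to different blocks, giving {3} and {5}.
No further refinement is possible. Final partition (4 blocks): {0,4,6,7} | {3} | {1,2,8} | {5}.

4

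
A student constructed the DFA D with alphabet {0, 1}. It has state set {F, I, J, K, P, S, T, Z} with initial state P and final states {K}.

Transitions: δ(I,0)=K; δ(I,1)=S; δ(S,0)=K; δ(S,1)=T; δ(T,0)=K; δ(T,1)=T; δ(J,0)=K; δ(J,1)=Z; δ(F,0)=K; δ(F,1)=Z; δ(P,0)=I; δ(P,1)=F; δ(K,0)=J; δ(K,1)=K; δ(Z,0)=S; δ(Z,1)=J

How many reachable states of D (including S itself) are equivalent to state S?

3

Initial partition by acceptance: {K} | {F,I,J,P,S,T,Z}.
Refine {F,I,J,P,S,T,Z} on symbol 0: members go to different blocks, giving {F,I,J,S,T} and {P,Z}.
Refine {F,I,J,S,T} on symbol 1: members go to different blocks, giving {I,S,T} and {F,J}.
Stable partition: {K} | {I,S,T} | {P,Z} | {F,J} — 4 equivalence classes.
The equivalence class containing S is {I,S,T}, of size 3.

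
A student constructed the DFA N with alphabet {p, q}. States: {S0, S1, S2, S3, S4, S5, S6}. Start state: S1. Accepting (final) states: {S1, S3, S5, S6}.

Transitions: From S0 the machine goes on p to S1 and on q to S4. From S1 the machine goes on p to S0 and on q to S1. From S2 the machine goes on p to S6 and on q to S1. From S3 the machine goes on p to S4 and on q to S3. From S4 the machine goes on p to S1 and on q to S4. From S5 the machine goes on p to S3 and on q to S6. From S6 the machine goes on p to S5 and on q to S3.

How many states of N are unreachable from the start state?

4

No path from S1 leads to S2, S3, S5, S6; the other 3 states are all reachable.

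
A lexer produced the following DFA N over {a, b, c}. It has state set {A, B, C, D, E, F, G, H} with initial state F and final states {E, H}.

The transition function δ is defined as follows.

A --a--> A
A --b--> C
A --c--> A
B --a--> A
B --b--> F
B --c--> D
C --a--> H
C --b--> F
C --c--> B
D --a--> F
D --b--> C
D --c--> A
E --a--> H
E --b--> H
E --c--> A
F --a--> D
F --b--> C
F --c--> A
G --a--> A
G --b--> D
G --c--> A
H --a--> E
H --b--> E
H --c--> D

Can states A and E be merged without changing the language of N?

States {G} cannot be reached from the start state, so discard them.
P0 = {E,H} | {A,B,C,D,F}.
Refine {A,B,C,D,F} on symbol a: members go to different blocks, giving {A,B,D,F} and {C}.
On input b, block {A,B,D,F} splits into {A,D,F} and {B}.
Stable partition: {E,H} | {A,D,F} | {C} | {B} — 4 equivalence classes.
A and E end up in different blocks, so they are distinguishable. For instance, the string 'ε' is accepted from only E.

No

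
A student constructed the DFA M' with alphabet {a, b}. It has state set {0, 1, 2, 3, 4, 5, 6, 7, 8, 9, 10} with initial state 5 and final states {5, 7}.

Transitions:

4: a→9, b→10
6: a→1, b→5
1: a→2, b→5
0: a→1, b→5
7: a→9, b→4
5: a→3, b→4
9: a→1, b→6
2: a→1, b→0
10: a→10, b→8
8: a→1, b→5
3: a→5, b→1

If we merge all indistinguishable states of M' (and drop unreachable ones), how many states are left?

First remove the unreachable states {7}; 10 states remain.
Start with accepting vs non-accepting: {5} | {0,1,2,3,4,6,8,9,10}.
On input a, block {0,1,2,3,4,6,8,9,10} splits into {0,1,2,4,6,8,9,10} and {3}.
Split {0,1,2,4,6,8,9,10} by δ(·,b) → {0,1,6,8} and {2,4,9,10}.
Split {0,1,6,8} by δ(·,a) → {0,6,8} and {1}.
On input a, block {2,4,9,10} splits into {2,9} and {4,10}.
On input a, block {4,10} splits into {4} and {10}.
The partition is now stable with 7 blocks: {5} | {0,6,8} | {3} | {2,9} | {1} | {4} | {10}.

7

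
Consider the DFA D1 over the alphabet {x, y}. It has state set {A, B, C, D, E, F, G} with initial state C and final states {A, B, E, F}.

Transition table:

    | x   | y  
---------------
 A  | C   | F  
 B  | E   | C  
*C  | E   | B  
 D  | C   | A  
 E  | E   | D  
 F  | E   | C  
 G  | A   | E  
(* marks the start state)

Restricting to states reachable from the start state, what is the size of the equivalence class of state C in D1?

Reachable states from the start: {A,B,C,D,E,F}. Unreachable: {G} — drop them.
Initial partition by acceptance: {A,B,E,F} | {C,D}.
Split {A,B,E,F} by δ(·,x) → {B,E,F} and {A}.
Refine {C,D} on symbol x: members go to different blocks, giving {C} and {D}.
On input y, block {B,E,F} splits into {B,F} and {E}.
The partition is now stable with 5 blocks: {B,F} | {C} | {A} | {D} | {E}.
The equivalence class containing C is {C}, of size 1.

1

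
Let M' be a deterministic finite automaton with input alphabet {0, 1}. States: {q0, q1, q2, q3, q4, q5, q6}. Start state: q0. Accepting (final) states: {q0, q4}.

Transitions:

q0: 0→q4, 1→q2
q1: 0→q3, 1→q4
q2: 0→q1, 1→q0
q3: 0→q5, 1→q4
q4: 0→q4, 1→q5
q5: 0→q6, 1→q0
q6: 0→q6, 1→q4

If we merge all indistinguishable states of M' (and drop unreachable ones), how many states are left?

2

All states are reachable from the start state.
P0 = {q0,q4} | {q1,q2,q3,q5,q6}.
The partition is now stable with 2 blocks: {q0,q4} | {q1,q2,q3,q5,q6}.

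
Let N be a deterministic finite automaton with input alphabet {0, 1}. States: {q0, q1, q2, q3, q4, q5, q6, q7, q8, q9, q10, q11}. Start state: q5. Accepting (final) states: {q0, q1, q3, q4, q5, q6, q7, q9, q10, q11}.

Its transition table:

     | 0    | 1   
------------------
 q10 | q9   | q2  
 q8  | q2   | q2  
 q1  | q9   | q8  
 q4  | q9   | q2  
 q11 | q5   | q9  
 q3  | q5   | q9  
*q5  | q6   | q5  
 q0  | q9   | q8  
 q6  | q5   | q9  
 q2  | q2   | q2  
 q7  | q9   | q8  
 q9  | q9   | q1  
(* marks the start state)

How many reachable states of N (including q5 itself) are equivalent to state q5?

1

First remove the unreachable states {q0,q3,q4,q7,q10,q11}; 6 states remain.
Start with accepting vs non-accepting: {q1,q5,q6,q9} | {q2,q8}.
Refine {q1,q5,q6,q9} on symbol 1: members go to different blocks, giving {q5,q6,q9} and {q1}.
On input 1, block {q5,q6,q9} splits into {q5,q6} and {q9}.
On input 1, block {q5,q6} splits into {q5} and {q6}.
Stable partition: {q5} | {q2,q8} | {q1} | {q9} | {q6} — 5 equivalence classes.
State q5 belongs to the block {q5}, which has 1 states.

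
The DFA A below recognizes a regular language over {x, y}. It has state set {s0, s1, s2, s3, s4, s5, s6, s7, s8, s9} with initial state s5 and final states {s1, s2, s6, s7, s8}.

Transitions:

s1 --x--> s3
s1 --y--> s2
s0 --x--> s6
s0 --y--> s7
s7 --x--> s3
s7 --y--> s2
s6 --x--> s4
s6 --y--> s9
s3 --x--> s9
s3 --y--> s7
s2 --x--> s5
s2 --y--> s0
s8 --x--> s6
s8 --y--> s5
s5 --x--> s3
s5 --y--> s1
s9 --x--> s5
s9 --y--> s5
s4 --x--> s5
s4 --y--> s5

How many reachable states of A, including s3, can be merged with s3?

1

States {s8} cannot be reached from the start state, so discard them.
P0 = {s1,s2,s6,s7} | {s0,s3,s4,s5,s9}.
On input y, block {s1,s2,s6,s7} splits into {s1,s7} and {s2,s6}.
On input x, block {s0,s3,s4,s5,s9} splits into {s3,s4,s5,s9} and {s0}.
On input y, block {s3,s4,s5,s9} splits into {s3,s5} and {s4,s9}.
Split {s3,s5} by δ(·,x) → {s3} and {s5}.
Split {s2,s6} by δ(·,x) → {s2} and {s6}.
Stable partition: {s1,s7} | {s3} | {s2} | {s0} | {s4,s9} | {s5} | {s6} — 7 equivalence classes.
State s3 belongs to the block {s3}, which has 1 states.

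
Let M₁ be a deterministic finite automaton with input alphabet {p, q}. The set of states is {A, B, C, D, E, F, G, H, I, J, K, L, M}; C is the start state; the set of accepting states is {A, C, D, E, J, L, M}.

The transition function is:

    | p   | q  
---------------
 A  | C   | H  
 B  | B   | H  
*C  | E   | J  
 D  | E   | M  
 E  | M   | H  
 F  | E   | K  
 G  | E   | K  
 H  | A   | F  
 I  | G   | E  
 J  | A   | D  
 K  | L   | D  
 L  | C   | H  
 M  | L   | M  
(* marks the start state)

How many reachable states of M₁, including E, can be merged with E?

3

Reachable states from the start: {A,C,D,E,F,H,J,K,L,M}. Unreachable: {B,G,I} — drop them.
Start with accepting vs non-accepting: {A,C,D,E,J,L,M} | {F,H,K}.
Refine {A,C,D,E,J,L,M} on symbol q: members go to different blocks, giving {C,D,J,M} and {A,E,L}.
Split {F,H,K} by δ(·,q) → {F,H} and {K}.
On input q, block {F,H} splits into {F} and {H}.
Stable partition: {C,D,J,M} | {F} | {A,E,L} | {K} | {H} — 5 equivalence classes.
State E belongs to the block {A,E,L}, which has 3 states.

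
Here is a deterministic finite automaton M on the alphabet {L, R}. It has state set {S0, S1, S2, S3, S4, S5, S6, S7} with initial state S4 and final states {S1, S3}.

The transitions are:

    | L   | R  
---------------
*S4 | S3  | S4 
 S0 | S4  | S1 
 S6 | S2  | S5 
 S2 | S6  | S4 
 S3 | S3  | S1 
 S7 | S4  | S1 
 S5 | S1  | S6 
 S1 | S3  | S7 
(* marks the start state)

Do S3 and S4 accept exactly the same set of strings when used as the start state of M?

No

First remove the unreachable states {S0,S2,S5,S6}; 4 states remain.
Start with accepting vs non-accepting: {S1,S3} | {S4,S7}.
Refine {S1,S3} on symbol R: members go to different blocks, giving {S1} and {S3}.
Split {S4,S7} by δ(·,L) → {S4} and {S7}.
No further refinement is possible. Final partition (4 blocks): {S1} | {S4} | {S3} | {S7}.
S3 and S4 end up in different blocks, so they are distinguishable. For instance, the string 'ε' is accepted from only S3.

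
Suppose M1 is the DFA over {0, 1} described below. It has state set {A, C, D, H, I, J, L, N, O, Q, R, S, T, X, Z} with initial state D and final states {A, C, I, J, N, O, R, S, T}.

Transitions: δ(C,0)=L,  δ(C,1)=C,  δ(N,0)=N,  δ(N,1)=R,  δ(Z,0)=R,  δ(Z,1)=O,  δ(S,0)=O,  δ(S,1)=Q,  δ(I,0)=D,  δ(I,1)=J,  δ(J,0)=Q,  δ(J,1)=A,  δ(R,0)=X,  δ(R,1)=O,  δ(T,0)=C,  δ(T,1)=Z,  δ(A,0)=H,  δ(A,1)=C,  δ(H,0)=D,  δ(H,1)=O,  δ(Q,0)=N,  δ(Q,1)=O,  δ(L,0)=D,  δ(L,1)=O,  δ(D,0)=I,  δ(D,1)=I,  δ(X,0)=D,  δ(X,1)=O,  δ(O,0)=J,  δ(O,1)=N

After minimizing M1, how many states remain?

9

First remove the unreachable states {S,T,Z}; 12 states remain.
P0 = {A,C,I,J,N,O,R} | {D,H,L,Q,X}.
Split {A,C,I,J,N,O,R} by δ(·,0) → {A,C,I,J,R} and {N,O}.
On input 1, block {A,C,I,J,R} splits into {A,C,I,J} and {R}.
On input 0, block {D,H,L,Q,X} splits into {H,L,X} and {Q} and {D}.
Refine {A,C,I,J} on symbol 0: members go to different blocks, giving {A,C} and {J} and {I}.
Split {N,O} by δ(·,0) → {O} and {N}.
No further refinement is possible. Final partition (9 blocks): {A,C} | {H,L,X} | {O} | {R} | {Q} | {D} | {J} | {I} | {N}.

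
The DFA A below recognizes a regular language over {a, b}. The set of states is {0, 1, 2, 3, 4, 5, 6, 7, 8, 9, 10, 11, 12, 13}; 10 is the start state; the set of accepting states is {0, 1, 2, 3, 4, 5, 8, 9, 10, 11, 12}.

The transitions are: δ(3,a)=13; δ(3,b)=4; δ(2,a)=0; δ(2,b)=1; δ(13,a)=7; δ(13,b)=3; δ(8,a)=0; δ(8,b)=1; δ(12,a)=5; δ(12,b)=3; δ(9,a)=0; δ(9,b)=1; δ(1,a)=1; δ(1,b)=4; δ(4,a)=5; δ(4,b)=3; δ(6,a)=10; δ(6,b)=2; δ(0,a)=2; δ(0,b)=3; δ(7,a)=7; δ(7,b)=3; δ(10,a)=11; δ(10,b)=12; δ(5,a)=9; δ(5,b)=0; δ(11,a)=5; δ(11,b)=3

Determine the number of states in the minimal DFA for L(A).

8

First remove the unreachable states {6,8}; 12 states remain.
Initial partition by acceptance: {0,1,2,3,4,5,9,10,11,12} | {7,13}.
Refine {0,1,2,3,4,5,9,10,11,12} on symbol a: members go to different blocks, giving {0,1,2,4,5,9,10,11,12} and {3}.
Split {0,1,2,4,5,9,10,11,12} by δ(·,b) → {1,2,5,9,10} and {0,4,11,12}.
Split {1,2,5,9,10} by δ(·,a) → {2,9,10} and {1,5}.
On input b, block {2,9,10} splits into {2,9} and {10}.
On input a, block {0,4,11,12} splits into {4,11,12} and {0}.
Split {1,5} by δ(·,a) → {1} and {5}.
Stable partition: {2,9} | {7,13} | {3} | {4,11,12} | {1} | {10} | {0} | {5} — 8 equivalence classes.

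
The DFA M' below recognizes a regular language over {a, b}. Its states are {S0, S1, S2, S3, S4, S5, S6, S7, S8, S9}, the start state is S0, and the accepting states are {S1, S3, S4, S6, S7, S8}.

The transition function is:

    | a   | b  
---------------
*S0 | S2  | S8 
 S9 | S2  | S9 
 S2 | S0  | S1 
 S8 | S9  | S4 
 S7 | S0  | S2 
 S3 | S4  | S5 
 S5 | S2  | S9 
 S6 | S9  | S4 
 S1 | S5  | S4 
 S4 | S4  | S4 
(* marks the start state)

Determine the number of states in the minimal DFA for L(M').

Reachable states from the start: {S0,S1,S2,S4,S5,S8,S9}. Unreachable: {S3,S6,S7} — drop them.
P0 = {S1,S4,S8} | {S0,S2,S5,S9}.
Split {S1,S4,S8} by δ(·,a) → {S1,S8} and {S4}.
On input b, block {S0,S2,S5,S9} splits into {S0,S2} and {S5,S9}.
The partition is now stable with 4 blocks: {S1,S8} | {S0,S2} | {S4} | {S5,S9}.

4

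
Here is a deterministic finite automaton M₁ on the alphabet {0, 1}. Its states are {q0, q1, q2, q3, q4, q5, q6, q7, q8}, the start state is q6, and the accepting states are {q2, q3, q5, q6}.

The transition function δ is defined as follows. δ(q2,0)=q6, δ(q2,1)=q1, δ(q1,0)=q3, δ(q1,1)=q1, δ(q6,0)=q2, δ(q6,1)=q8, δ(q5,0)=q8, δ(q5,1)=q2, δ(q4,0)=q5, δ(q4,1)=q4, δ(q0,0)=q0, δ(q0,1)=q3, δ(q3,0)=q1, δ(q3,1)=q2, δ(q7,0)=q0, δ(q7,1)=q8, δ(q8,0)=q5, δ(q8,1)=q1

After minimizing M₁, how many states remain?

3

States {q0,q4,q7} cannot be reached from the start state, so discard them.
Start with accepting vs non-accepting: {q2,q3,q5,q6} | {q1,q8}.
Refine {q2,q3,q5,q6} on symbol 0: members go to different blocks, giving {q2,q6} and {q3,q5}.
The partition is now stable with 3 blocks: {q2,q6} | {q1,q8} | {q3,q5}.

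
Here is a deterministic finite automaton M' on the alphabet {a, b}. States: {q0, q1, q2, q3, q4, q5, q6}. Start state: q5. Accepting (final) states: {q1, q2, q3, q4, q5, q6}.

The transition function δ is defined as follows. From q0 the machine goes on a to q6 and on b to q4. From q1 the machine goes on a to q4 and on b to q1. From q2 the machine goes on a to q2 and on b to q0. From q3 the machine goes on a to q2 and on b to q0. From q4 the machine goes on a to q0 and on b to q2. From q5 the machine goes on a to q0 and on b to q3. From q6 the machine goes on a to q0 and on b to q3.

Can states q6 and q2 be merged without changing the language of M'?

No

States {q1} cannot be reached from the start state, so discard them.
Start with accepting vs non-accepting: {q2,q3,q4,q5,q6} | {q0}.
Split {q2,q3,q4,q5,q6} by δ(·,a) → {q4,q5,q6} and {q2,q3}.
The partition is now stable with 3 blocks: {q4,q5,q6} | {q0} | {q2,q3}.
q6 and q2 end up in different blocks, so they are distinguishable. For instance, the string 'a' is accepted from only q2.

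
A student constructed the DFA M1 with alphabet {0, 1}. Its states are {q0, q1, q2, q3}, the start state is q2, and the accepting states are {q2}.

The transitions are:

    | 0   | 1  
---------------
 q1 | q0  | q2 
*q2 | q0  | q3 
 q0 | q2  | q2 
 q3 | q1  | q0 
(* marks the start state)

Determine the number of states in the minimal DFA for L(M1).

4

Every state is reachable, so we keep all 4.
Initial partition by acceptance: {q2} | {q0,q1,q3}.
Refine {q0,q1,q3} on symbol 0: members go to different blocks, giving {q1,q3} and {q0}.
On input 0, block {q1,q3} splits into {q1} and {q3}.
No further refinement is possible. Final partition (4 blocks): {q2} | {q1} | {q0} | {q3}.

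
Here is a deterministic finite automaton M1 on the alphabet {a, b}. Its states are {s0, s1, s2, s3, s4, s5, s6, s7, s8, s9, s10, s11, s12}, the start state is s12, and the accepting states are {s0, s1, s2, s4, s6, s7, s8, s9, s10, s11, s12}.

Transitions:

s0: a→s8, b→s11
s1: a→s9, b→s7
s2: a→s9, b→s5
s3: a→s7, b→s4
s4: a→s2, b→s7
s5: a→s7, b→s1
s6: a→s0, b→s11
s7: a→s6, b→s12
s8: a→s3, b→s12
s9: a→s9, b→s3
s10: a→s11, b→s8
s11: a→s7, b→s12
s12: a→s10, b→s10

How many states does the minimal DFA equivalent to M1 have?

10

All states are reachable from the start state.
Initial partition by acceptance: {s0,s1,s2,s4,s6,s7,s8,s9,s10,s11,s12} | {s3,s5}.
Refine {s0,s1,s2,s4,s6,s7,s8,s9,s10,s11,s12} on symbol a: members go to different blocks, giving {s0,s1,s2,s4,s6,s7,s9,s10,s11,s12} and {s8}.
Split {s0,s1,s2,s4,s6,s7,s9,s10,s11,s12} by δ(·,a) → {s1,s2,s4,s6,s7,s9,s10,s11,s12} and {s0}.
Split {s1,s2,s4,s6,s7,s9,s10,s11,s12} by δ(·,a) → {s1,s2,s4,s7,s9,s10,s11,s12} and {s6}.
On input a, block {s1,s2,s4,s7,s9,s10,s11,s12} splits into {s1,s2,s4,s9,s10,s11,s12} and {s7}.
Split {s1,s2,s4,s9,s10,s11,s12} by δ(·,a) → {s1,s2,s4,s9,s10,s12} and {s11}.
Split {s1,s2,s4,s9,s10,s12} by δ(·,a) → {s1,s2,s4,s9,s12} and {s10}.
Split {s1,s2,s4,s9,s12} by δ(·,a) → {s1,s2,s4,s9} and {s12}.
Refine {s1,s2,s4,s9} on symbol b: members go to different blocks, giving {s1,s4} and {s2,s9}.
No further refinement is possible. Final partition (10 blocks): {s1,s4} | {s3,s5} | {s8} | {s0} | {s6} | {s7} | {s11} | {s10} | {s12} | {s2,s9}.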